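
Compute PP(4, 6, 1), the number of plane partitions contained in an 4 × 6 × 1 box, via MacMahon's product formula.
PP(4, 6, 1) = 210

Evaluate the triple product over i = 1..4, j = 1..6, k = 1..1. The factors are (2/1) · (3/2) · (4/3) · (5/4) · (6/5) · (7/6) · (3/2) · (4/3) · … (24 factors total). The numerators and denominators telescope so the product is an integer; carrying out the multiplication exactly gives PP(4, 6, 1) = 210.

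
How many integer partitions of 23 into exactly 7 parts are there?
p(23, 7 parts) = 164

Partitions of n into exactly k parts are in bijection with partitions of n − k into at most k parts (subtract 1 from each part). So p(23, exactly 7) = p(16, parts ≤ 7). Computing via the recurrence p(m, j) = p(m, j−1) + p(m−j, j) gives 164.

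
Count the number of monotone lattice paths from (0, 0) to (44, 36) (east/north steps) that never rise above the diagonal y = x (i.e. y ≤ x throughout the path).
Number of paths = 14475154961863401620360

By the reflection principle (André's argument), the number of monotone paths to (44, 36) with n ≤ m that never go above y = x is C(80, 44) − C(80, 45) = 72375774809317008101800 − 57900619847453606481440 = 14475154961863401620360.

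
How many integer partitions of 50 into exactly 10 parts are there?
p(50, 10 parts) = 16928

Partitions of n into exactly k parts are in bijection with partitions of n − k into at most k parts (subtract 1 from each part). So p(50, exactly 10) = p(40, parts ≤ 10). Computing via the recurrence p(m, j) = p(m, j−1) + p(m−j, j) gives 16928.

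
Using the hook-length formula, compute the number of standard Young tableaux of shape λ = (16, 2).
# SYT of shape (16, 2) = 135

Hook-length formula: f^λ = n! / Π hook(c), product over all cells c of the Young diagram. For λ = (16, 2), n = 18 boxes. Hook lengths by row (left-to-right, top-to-bottom): [17, 16, 14, 13, 12, 11, 10, 9, 8, 7, 6, 5, 4, 3, 2, 1]; [2, 1]. Product of hooks = 47424990412800. So f^λ = 18! / 47424990412800 = 6402373705728000 / 47424990412800 = 135.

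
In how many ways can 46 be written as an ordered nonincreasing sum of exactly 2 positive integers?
p(46, 2 parts) = 23

Partitions of n into exactly k parts are in bijection with partitions of n − k into at most k parts (subtract 1 from each part). So p(46, exactly 2) = p(44, parts ≤ 2). Computing via the recurrence p(m, j) = p(m, j−1) + p(m−j, j) gives 23.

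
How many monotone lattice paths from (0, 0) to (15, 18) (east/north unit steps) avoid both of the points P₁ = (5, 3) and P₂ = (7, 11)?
Number of paths = 665536520

Inclusion–exclusion. Total paths: C(33, 15) = 1037158320. Through P₁: C(8, 5)·C(25, 10) = 183050560. Through P₂: C(18, 7)·C(15, 8) = 204787440. Since P₁ is strictly southwest of P₂, a monotone path through both must visit P₁ then P₂; paths through both = C(8, 5)·C(10, 2)·C(15, 8) = 16216200. Avoid both = 1037158320 − 183050560 − 204787440 + 16216200 = 665536520.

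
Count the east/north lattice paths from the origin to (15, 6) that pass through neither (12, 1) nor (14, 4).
Number of paths = 44746

Inclusion–exclusion. Total paths: C(21, 15) = 54264. Through P₁: C(13, 12)·C(8, 3) = 728. Through P₂: C(18, 14)·C(3, 1) = 9180. Since P₁ is strictly southwest of P₂, a monotone path through both must visit P₁ then P₂; paths through both = C(13, 12)·C(5, 2)·C(3, 1) = 390. Avoid both = 54264 − 728 − 9180 + 390 = 44746.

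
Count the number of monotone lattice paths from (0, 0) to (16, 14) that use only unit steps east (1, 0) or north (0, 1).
Number of paths = 145422675

A monotone lattice path from (0, 0) to (16, 14) consists of 16 east steps and 14 north steps in some order, so it is determined by which 16 of the 30 steps are east. The count is C(30, 16) = 145422675.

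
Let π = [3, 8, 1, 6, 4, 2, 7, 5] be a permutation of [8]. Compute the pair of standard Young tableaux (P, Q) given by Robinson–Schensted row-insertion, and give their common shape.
P = [1, 2, 5] / [3, 4, 7] / [6] / [8];  Q = [1, 2, 7] / [3, 4, 8] / [5] / [6];  common shape = (3, 3, 1, 1)

Row-insert the values π_1, π_2, … into P one at a time, bumping the leftmost entry strictly greater than the inserted value down to the next row. The recording tableau Q records, in position (i, j), the step at which that cell was added to P.
  Insert 3 (step 1): P = [3];  Q = [1]
  Insert 8 (step 2): P = [3, 8];  Q = [1, 2]
  Insert 1 (step 3): P = [1, 8] / [3];  Q = [1, 2] / [3]
  Insert 6 (step 4): P = [1, 6] / [3, 8];  Q = [1, 2] / [3, 4]
  Insert 4 (step 5): P = [1, 4] / [3, 6] / [8];  Q = [1, 2] / [3, 4] / [5]
  Insert 2 (step 6): P = [1, 2] / [3, 4] / [6] / [8];  Q = [1, 2] / [3, 4] / [5] / [6]
  Insert 7 (step 7): P = [1, 2, 7] / [3, 4] / [6] / [8];  Q = [1, 2, 7] / [3, 4] / [5] / [6]
  Insert 5 (step 8): P = [1, 2, 5] / [3, 4, 7] / [6] / [8];  Q = [1, 2, 7] / [3, 4, 8] / [5] / [6]
Final shape: (3, 3, 1, 1).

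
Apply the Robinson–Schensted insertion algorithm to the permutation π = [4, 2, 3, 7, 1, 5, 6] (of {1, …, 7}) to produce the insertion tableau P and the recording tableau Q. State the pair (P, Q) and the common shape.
P = [1, 3, 5, 6] / [2, 7] / [4];  Q = [1, 3, 4, 7] / [2, 6] / [5];  common shape = (4, 2, 1)

Row-insert the values π_1, π_2, … into P one at a time, bumping the leftmost entry strictly greater than the inserted value down to the next row. The recording tableau Q records, in position (i, j), the step at which that cell was added to P.
  Insert 4 (step 1): P = [4];  Q = [1]
  Insert 2 (step 2): P = [2] / [4];  Q = [1] / [2]
  Insert 3 (step 3): P = [2, 3] / [4];  Q = [1, 3] / [2]
  Insert 7 (step 4): P = [2, 3, 7] / [4];  Q = [1, 3, 4] / [2]
  Insert 1 (step 5): P = [1, 3, 7] / [2] / [4];  Q = [1, 3, 4] / [2] / [5]
  Insert 5 (step 6): P = [1, 3, 5] / [2, 7] / [4];  Q = [1, 3, 4] / [2, 6] / [5]
  Insert 6 (step 7): P = [1, 3, 5, 6] / [2, 7] / [4];  Q = [1, 3, 4, 7] / [2, 6] / [5]
Final shape: (4, 2, 1).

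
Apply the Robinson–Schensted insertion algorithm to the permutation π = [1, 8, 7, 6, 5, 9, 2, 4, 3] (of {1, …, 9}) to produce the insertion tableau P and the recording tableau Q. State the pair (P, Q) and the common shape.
P = [1, 2, 3] / [4, 9] / [5] / [6] / [7] / [8];  Q = [1, 2, 6] / [3, 8] / [4] / [5] / [7] / [9];  common shape = (3, 2, 1, 1, 1, 1)

Row-insert the values π_1, π_2, … into P one at a time, bumping the leftmost entry strictly greater than the inserted value down to the next row. The recording tableau Q records, in position (i, j), the step at which that cell was added to P.
  Insert 1 (step 1): P = [1];  Q = [1]
  Insert 8 (step 2): P = [1, 8];  Q = [1, 2]
  Insert 7 (step 3): P = [1, 7] / [8];  Q = [1, 2] / [3]
  Insert 6 (step 4): P = [1, 6] / [7] / [8];  Q = [1, 2] / [3] / [4]
  Insert 5 (step 5): P = [1, 5] / [6] / [7] / [8];  Q = [1, 2] / [3] / [4] / [5]
  Insert 9 (step 6): P = [1, 5, 9] / [6] / [7] / [8];  Q = [1, 2, 6] / [3] / [4] / [5]
  Insert 2 (step 7): P = [1, 2, 9] / [5] / [6] / [7] / [8];  Q = [1, 2, 6] / [3] / [4] / [5] / [7]
  Insert 4 (step 8): P = [1, 2, 4] / [5, 9] / [6] / [7] / [8];  Q = [1, 2, 6] / [3, 8] / [4] / [5] / [7]
  Insert 3 (step 9): P = [1, 2, 3] / [4, 9] / [5] / [6] / [7] / [8];  Q = [1, 2, 6] / [3, 8] / [4] / [5] / [7] / [9]
Final shape: (3, 2, 1, 1, 1, 1).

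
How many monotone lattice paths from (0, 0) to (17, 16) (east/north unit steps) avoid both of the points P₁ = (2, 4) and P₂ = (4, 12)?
Number of paths = 903320110

Inclusion–exclusion. Total paths: C(33, 17) = 1166803110. Through P₁: C(6, 2)·C(27, 15) = 260757900. Through P₂: C(16, 4)·C(17, 13) = 4331600. Since P₁ is strictly southwest of P₂, a monotone path through both must visit P₁ then P₂; paths through both = C(6, 2)·C(10, 2)·C(17, 13) = 1606500. Avoid both = 1166803110 − 260757900 − 4331600 + 1606500 = 903320110.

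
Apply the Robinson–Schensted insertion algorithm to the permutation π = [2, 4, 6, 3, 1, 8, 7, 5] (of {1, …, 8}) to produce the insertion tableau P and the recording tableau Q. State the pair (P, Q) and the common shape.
P = [1, 3, 5, 7] / [2, 6] / [4, 8];  Q = [1, 2, 3, 6] / [4, 7] / [5, 8];  common shape = (4, 2, 2)

Row-insert the values π_1, π_2, … into P one at a time, bumping the leftmost entry strictly greater than the inserted value down to the next row. The recording tableau Q records, in position (i, j), the step at which that cell was added to P.
  Insert 2 (step 1): P = [2];  Q = [1]
  Insert 4 (step 2): P = [2, 4];  Q = [1, 2]
  Insert 6 (step 3): P = [2, 4, 6];  Q = [1, 2, 3]
  Insert 3 (step 4): P = [2, 3, 6] / [4];  Q = [1, 2, 3] / [4]
  Insert 1 (step 5): P = [1, 3, 6] / [2] / [4];  Q = [1, 2, 3] / [4] / [5]
  Insert 8 (step 6): P = [1, 3, 6, 8] / [2] / [4];  Q = [1, 2, 3, 6] / [4] / [5]
  Insert 7 (step 7): P = [1, 3, 6, 7] / [2, 8] / [4];  Q = [1, 2, 3, 6] / [4, 7] / [5]
  Insert 5 (step 8): P = [1, 3, 5, 7] / [2, 6] / [4, 8];  Q = [1, 2, 3, 6] / [4, 7] / [5, 8]
Final shape: (4, 2, 2).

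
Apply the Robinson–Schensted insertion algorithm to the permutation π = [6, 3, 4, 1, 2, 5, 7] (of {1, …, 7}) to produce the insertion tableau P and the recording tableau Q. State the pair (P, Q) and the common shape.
P = [1, 2, 5, 7] / [3, 4] / [6];  Q = [1, 3, 6, 7] / [2, 5] / [4];  common shape = (4, 2, 1)

Row-insert the values π_1, π_2, … into P one at a time, bumping the leftmost entry strictly greater than the inserted value down to the next row. The recording tableau Q records, in position (i, j), the step at which that cell was added to P.
  Insert 6 (step 1): P = [6];  Q = [1]
  Insert 3 (step 2): P = [3] / [6];  Q = [1] / [2]
  Insert 4 (step 3): P = [3, 4] / [6];  Q = [1, 3] / [2]
  Insert 1 (step 4): P = [1, 4] / [3] / [6];  Q = [1, 3] / [2] / [4]
  Insert 2 (step 5): P = [1, 2] / [3, 4] / [6];  Q = [1, 3] / [2, 5] / [4]
  Insert 5 (step 6): P = [1, 2, 5] / [3, 4] / [6];  Q = [1, 3, 6] / [2, 5] / [4]
  Insert 7 (step 7): P = [1, 2, 5, 7] / [3, 4] / [6];  Q = [1, 3, 6, 7] / [2, 5] / [4]
Final shape: (4, 2, 1).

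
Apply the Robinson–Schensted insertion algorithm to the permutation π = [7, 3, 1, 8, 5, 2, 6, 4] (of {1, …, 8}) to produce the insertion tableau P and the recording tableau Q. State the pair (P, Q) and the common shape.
P = [1, 2, 4] / [3, 5, 6] / [7, 8];  Q = [1, 4, 7] / [2, 5, 8] / [3, 6];  common shape = (3, 3, 2)

Row-insert the values π_1, π_2, … into P one at a time, bumping the leftmost entry strictly greater than the inserted value down to the next row. The recording tableau Q records, in position (i, j), the step at which that cell was added to P.
  Insert 7 (step 1): P = [7];  Q = [1]
  Insert 3 (step 2): P = [3] / [7];  Q = [1] / [2]
  Insert 1 (step 3): P = [1] / [3] / [7];  Q = [1] / [2] / [3]
  Insert 8 (step 4): P = [1, 8] / [3] / [7];  Q = [1, 4] / [2] / [3]
  Insert 5 (step 5): P = [1, 5] / [3, 8] / [7];  Q = [1, 4] / [2, 5] / [3]
  Insert 2 (step 6): P = [1, 2] / [3, 5] / [7, 8];  Q = [1, 4] / [2, 5] / [3, 6]
  Insert 6 (step 7): P = [1, 2, 6] / [3, 5] / [7, 8];  Q = [1, 4, 7] / [2, 5] / [3, 6]
  Insert 4 (step 8): P = [1, 2, 4] / [3, 5, 6] / [7, 8];  Q = [1, 4, 7] / [2, 5, 8] / [3, 6]
Final shape: (3, 3, 2).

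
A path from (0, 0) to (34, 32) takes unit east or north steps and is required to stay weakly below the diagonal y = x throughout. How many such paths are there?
Number of paths = 600607911737487654

By the reflection principle (André's argument), the number of monotone paths to (34, 32) with n ≤ m that never go above y = x is C(66, 34) − C(66, 35) = 7007092303604022630 − 6406484391866534976 = 600607911737487654.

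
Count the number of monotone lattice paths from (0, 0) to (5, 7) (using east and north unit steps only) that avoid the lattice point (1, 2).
Number of paths = 414

Total paths from (0, 0) to (5, 7): C(12, 5) = 792. Paths through (1, 2): (paths (0, 0) → (1, 2)) × (paths (1, 2) → (5, 7)) = C(3, 1) · C(9, 4) = 3 · 126 = 378. Avoidance count = 792 − 378 = 414.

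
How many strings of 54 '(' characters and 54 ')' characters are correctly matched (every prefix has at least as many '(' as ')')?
C_54 = 451959718027953471447609509424

These balanced parentheses are counted by the Catalan number C_n = (1/(n + 1)) · C(2n, n). For n = 54: C_54 = (1/55) · C(108, 54) = 24857784491537440929618523018320/55 = 451959718027953471447609509424.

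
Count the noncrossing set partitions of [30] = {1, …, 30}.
C_30 = 3814986502092304

These noncrossing partitions are counted by the Catalan number C_n = (1/(n + 1)) · C(2n, n). For n = 30: C_30 = (1/31) · C(60, 30) = 118264581564861424/31 = 3814986502092304.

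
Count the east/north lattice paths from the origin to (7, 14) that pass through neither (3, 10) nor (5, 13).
Number of paths = 79136

Inclusion–exclusion. Total paths: C(21, 7) = 116280. Through P₁: C(13, 3)·C(8, 4) = 20020. Through P₂: C(18, 5)·C(3, 2) = 25704. Since P₁ is strictly southwest of P₂, a monotone path through both must visit P₁ then P₂; paths through both = C(13, 3)·C(5, 2)·C(3, 2) = 8580. Avoid both = 116280 − 20020 − 25704 + 8580 = 79136.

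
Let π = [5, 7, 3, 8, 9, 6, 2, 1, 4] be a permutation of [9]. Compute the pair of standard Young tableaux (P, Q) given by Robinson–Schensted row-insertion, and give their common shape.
P = [1, 4, 8, 9] / [2, 6] / [3, 7] / [5];  Q = [1, 2, 4, 5] / [3, 6] / [7, 9] / [8];  common shape = (4, 2, 2, 1)

Row-insert the values π_1, π_2, … into P one at a time, bumping the leftmost entry strictly greater than the inserted value down to the next row. The recording tableau Q records, in position (i, j), the step at which that cell was added to P.
  Insert 5 (step 1): P = [5];  Q = [1]
  Insert 7 (step 2): P = [5, 7];  Q = [1, 2]
  Insert 3 (step 3): P = [3, 7] / [5];  Q = [1, 2] / [3]
  Insert 8 (step 4): P = [3, 7, 8] / [5];  Q = [1, 2, 4] / [3]
  Insert 9 (step 5): P = [3, 7, 8, 9] / [5];  Q = [1, 2, 4, 5] / [3]
  Insert 6 (step 6): P = [3, 6, 8, 9] / [5, 7];  Q = [1, 2, 4, 5] / [3, 6]
  Insert 2 (step 7): P = [2, 6, 8, 9] / [3, 7] / [5];  Q = [1, 2, 4, 5] / [3, 6] / [7]
  Insert 1 (step 8): P = [1, 6, 8, 9] / [2, 7] / [3] / [5];  Q = [1, 2, 4, 5] / [3, 6] / [7] / [8]
  Insert 4 (step 9): P = [1, 4, 8, 9] / [2, 6] / [3, 7] / [5];  Q = [1, 2, 4, 5] / [3, 6] / [7, 9] / [8]
Final shape: (4, 2, 2, 1).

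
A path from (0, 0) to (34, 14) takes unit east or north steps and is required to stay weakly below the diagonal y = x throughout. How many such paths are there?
Number of paths = 289392373944

By the reflection principle (André's argument), the number of monotone paths to (34, 14) with n ≤ m that never go above y = x is C(48, 34) − C(48, 35) = 482320623240 − 192928249296 = 289392373944.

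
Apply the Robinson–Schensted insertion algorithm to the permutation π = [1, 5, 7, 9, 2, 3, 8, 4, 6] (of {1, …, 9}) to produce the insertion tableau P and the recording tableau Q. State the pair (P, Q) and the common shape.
P = [1, 2, 3, 4, 6] / [5, 7, 8] / [9];  Q = [1, 2, 3, 4, 9] / [5, 6, 7] / [8];  common shape = (5, 3, 1)

Row-insert the values π_1, π_2, … into P one at a time, bumping the leftmost entry strictly greater than the inserted value down to the next row. The recording tableau Q records, in position (i, j), the step at which that cell was added to P.
  Insert 1 (step 1): P = [1];  Q = [1]
  Insert 5 (step 2): P = [1, 5];  Q = [1, 2]
  Insert 7 (step 3): P = [1, 5, 7];  Q = [1, 2, 3]
  Insert 9 (step 4): P = [1, 5, 7, 9];  Q = [1, 2, 3, 4]
  Insert 2 (step 5): P = [1, 2, 7, 9] / [5];  Q = [1, 2, 3, 4] / [5]
  Insert 3 (step 6): P = [1, 2, 3, 9] / [5, 7];  Q = [1, 2, 3, 4] / [5, 6]
  Insert 8 (step 7): P = [1, 2, 3, 8] / [5, 7, 9];  Q = [1, 2, 3, 4] / [5, 6, 7]
  Insert 4 (step 8): P = [1, 2, 3, 4] / [5, 7, 8] / [9];  Q = [1, 2, 3, 4] / [5, 6, 7] / [8]
  Insert 6 (step 9): P = [1, 2, 3, 4, 6] / [5, 7, 8] / [9];  Q = [1, 2, 3, 4, 9] / [5, 6, 7] / [8]
Final shape: (5, 3, 1).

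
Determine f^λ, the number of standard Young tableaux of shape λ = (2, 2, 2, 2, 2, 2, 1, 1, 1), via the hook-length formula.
# SYT of shape (2, 2, 2, 2, 2, 2, 1, 1, 1) = 2002

Hook-length formula: f^λ = n! / Π hook(c), product over all cells c of the Young diagram. For λ = (2, 2, 2, 2, 2, 2, 1, 1, 1), n = 15 boxes. Hook lengths by row (left-to-right, top-to-bottom): [10, 6]; [9, 5]; [8, 4]; [7, 3]; [6, 2]; [5, 1]; [3]; [2]; [1]. Product of hooks = 653184000. So f^λ = 15! / 653184000 = 1307674368000 / 653184000 = 2002.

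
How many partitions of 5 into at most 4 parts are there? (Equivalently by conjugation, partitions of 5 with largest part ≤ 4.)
p(5, parts ≤ 4) = 6

Partitions of 5 with all parts ≤ 4: 4+1, 3+2, 3+1+1, 2+2+1, 2+1+1+1, 1+1+1+1+1. Count = 6.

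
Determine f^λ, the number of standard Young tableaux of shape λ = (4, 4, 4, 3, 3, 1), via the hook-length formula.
# SYT of shape (4, 4, 4, 3, 3, 1) = 6651216

Hook-length formula: f^λ = n! / Π hook(c), product over all cells c of the Young diagram. For λ = (4, 4, 4, 3, 3, 1), n = 19 boxes. Hook lengths by row (left-to-right, top-to-bottom): [9, 7, 6, 3]; [8, 6, 5, 2]; [7, 5, 4, 1]; [5, 3, 2]; [4, 2, 1]; [1]. Product of hooks = 18289152000. So f^λ = 19! / 18289152000 = 121645100408832000 / 18289152000 = 6651216.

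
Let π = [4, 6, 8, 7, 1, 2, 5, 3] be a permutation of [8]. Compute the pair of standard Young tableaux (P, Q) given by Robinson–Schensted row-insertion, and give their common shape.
P = [1, 2, 3] / [4, 5, 7] / [6] / [8];  Q = [1, 2, 3] / [4, 6, 7] / [5] / [8];  common shape = (3, 3, 1, 1)

Row-insert the values π_1, π_2, … into P one at a time, bumping the leftmost entry strictly greater than the inserted value down to the next row. The recording tableau Q records, in position (i, j), the step at which that cell was added to P.
  Insert 4 (step 1): P = [4];  Q = [1]
  Insert 6 (step 2): P = [4, 6];  Q = [1, 2]
  Insert 8 (step 3): P = [4, 6, 8];  Q = [1, 2, 3]
  Insert 7 (step 4): P = [4, 6, 7] / [8];  Q = [1, 2, 3] / [4]
  Insert 1 (step 5): P = [1, 6, 7] / [4] / [8];  Q = [1, 2, 3] / [4] / [5]
  Insert 2 (step 6): P = [1, 2, 7] / [4, 6] / [8];  Q = [1, 2, 3] / [4, 6] / [5]
  Insert 5 (step 7): P = [1, 2, 5] / [4, 6, 7] / [8];  Q = [1, 2, 3] / [4, 6, 7] / [5]
  Insert 3 (step 8): P = [1, 2, 3] / [4, 5, 7] / [6] / [8];  Q = [1, 2, 3] / [4, 6, 7] / [5] / [8]
Final shape: (3, 3, 1, 1).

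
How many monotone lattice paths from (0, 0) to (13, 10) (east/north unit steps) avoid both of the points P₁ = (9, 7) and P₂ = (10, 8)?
Number of paths = 534886

Inclusion–exclusion. Total paths: C(23, 13) = 1144066. Through P₁: C(16, 9)·C(7, 4) = 400400. Through P₂: C(18, 10)·C(5, 3) = 437580. Since P₁ is strictly southwest of P₂, a monotone path through both must visit P₁ then P₂; paths through both = C(16, 9)·C(2, 1)·C(5, 3) = 228800. Avoid both = 1144066 − 400400 − 437580 + 228800 = 534886.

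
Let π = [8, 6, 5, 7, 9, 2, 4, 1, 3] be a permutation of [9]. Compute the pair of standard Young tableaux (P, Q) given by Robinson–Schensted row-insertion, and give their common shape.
P = [1, 3, 9] / [2, 4] / [5, 7] / [6] / [8];  Q = [1, 4, 5] / [2, 7] / [3, 9] / [6] / [8];  common shape = (3, 2, 2, 1, 1)

Row-insert the values π_1, π_2, … into P one at a time, bumping the leftmost entry strictly greater than the inserted value down to the next row. The recording tableau Q records, in position (i, j), the step at which that cell was added to P.
  Insert 8 (step 1): P = [8];  Q = [1]
  Insert 6 (step 2): P = [6] / [8];  Q = [1] / [2]
  Insert 5 (step 3): P = [5] / [6] / [8];  Q = [1] / [2] / [3]
  Insert 7 (step 4): P = [5, 7] / [6] / [8];  Q = [1, 4] / [2] / [3]
  Insert 9 (step 5): P = [5, 7, 9] / [6] / [8];  Q = [1, 4, 5] / [2] / [3]
  Insert 2 (step 6): P = [2, 7, 9] / [5] / [6] / [8];  Q = [1, 4, 5] / [2] / [3] / [6]
  Insert 4 (step 7): P = [2, 4, 9] / [5, 7] / [6] / [8];  Q = [1, 4, 5] / [2, 7] / [3] / [6]
  Insert 1 (step 8): P = [1, 4, 9] / [2, 7] / [5] / [6] / [8];  Q = [1, 4, 5] / [2, 7] / [3] / [6] / [8]
  Insert 3 (step 9): P = [1, 3, 9] / [2, 4] / [5, 7] / [6] / [8];  Q = [1, 4, 5] / [2, 7] / [3, 9] / [6] / [8]
Final shape: (3, 2, 2, 1, 1).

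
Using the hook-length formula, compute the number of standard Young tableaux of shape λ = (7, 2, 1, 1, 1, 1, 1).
# SYT of shape (7, 2, 1, 1, 1, 1, 1) = 9504

Hook-length formula: f^λ = n! / Π hook(c), product over all cells c of the Young diagram. For λ = (7, 2, 1, 1, 1, 1, 1), n = 14 boxes. Hook lengths by row (left-to-right, top-to-bottom): [13, 7, 5, 4, 3, 2, 1]; [7, 1]; [5]; [4]; [3]; [2]; [1]. Product of hooks = 9172800. So f^λ = 14! / 9172800 = 87178291200 / 9172800 = 9504.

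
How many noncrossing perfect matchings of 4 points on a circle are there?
C_2 = 2

These noncrossing handshakes are counted by the Catalan number C_n = (1/(n + 1)) · C(2n, n). For n = 2: C_2 = (1/3) · C(4, 2) = 6/3 = 2.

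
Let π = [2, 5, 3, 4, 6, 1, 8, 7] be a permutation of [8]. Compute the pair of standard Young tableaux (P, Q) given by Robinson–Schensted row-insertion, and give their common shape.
P = [1, 3, 4, 6, 7] / [2, 8] / [5];  Q = [1, 2, 4, 5, 7] / [3, 8] / [6];  common shape = (5, 2, 1)

Row-insert the values π_1, π_2, … into P one at a time, bumping the leftmost entry strictly greater than the inserted value down to the next row. The recording tableau Q records, in position (i, j), the step at which that cell was added to P.
  Insert 2 (step 1): P = [2];  Q = [1]
  Insert 5 (step 2): P = [2, 5];  Q = [1, 2]
  Insert 3 (step 3): P = [2, 3] / [5];  Q = [1, 2] / [3]
  Insert 4 (step 4): P = [2, 3, 4] / [5];  Q = [1, 2, 4] / [3]
  Insert 6 (step 5): P = [2, 3, 4, 6] / [5];  Q = [1, 2, 4, 5] / [3]
  Insert 1 (step 6): P = [1, 3, 4, 6] / [2] / [5];  Q = [1, 2, 4, 5] / [3] / [6]
  Insert 8 (step 7): P = [1, 3, 4, 6, 8] / [2] / [5];  Q = [1, 2, 4, 5, 7] / [3] / [6]
  Insert 7 (step 8): P = [1, 3, 4, 6, 7] / [2, 8] / [5];  Q = [1, 2, 4, 5, 7] / [3, 8] / [6]
Final shape: (5, 2, 1).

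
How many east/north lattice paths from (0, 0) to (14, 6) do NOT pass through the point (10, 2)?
Number of paths = 34140

Total paths from (0, 0) to (14, 6): C(20, 14) = 38760. Paths through (10, 2): (paths (0, 0) → (10, 2)) × (paths (10, 2) → (14, 6)) = C(12, 10) · C(8, 4) = 66 · 70 = 4620. Avoidance count = 38760 − 4620 = 34140.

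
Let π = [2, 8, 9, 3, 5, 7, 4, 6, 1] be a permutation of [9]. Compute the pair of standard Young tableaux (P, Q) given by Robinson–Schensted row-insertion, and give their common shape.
P = [1, 3, 4, 6] / [2, 7] / [5, 9] / [8];  Q = [1, 2, 3, 6] / [4, 5] / [7, 8] / [9];  common shape = (4, 2, 2, 1)

Row-insert the values π_1, π_2, … into P one at a time, bumping the leftmost entry strictly greater than the inserted value down to the next row. The recording tableau Q records, in position (i, j), the step at which that cell was added to P.
  Insert 2 (step 1): P = [2];  Q = [1]
  Insert 8 (step 2): P = [2, 8];  Q = [1, 2]
  Insert 9 (step 3): P = [2, 8, 9];  Q = [1, 2, 3]
  Insert 3 (step 4): P = [2, 3, 9] / [8];  Q = [1, 2, 3] / [4]
  Insert 5 (step 5): P = [2, 3, 5] / [8, 9];  Q = [1, 2, 3] / [4, 5]
  Insert 7 (step 6): P = [2, 3, 5, 7] / [8, 9];  Q = [1, 2, 3, 6] / [4, 5]
  Insert 4 (step 7): P = [2, 3, 4, 7] / [5, 9] / [8];  Q = [1, 2, 3, 6] / [4, 5] / [7]
  Insert 6 (step 8): P = [2, 3, 4, 6] / [5, 7] / [8, 9];  Q = [1, 2, 3, 6] / [4, 5] / [7, 8]
  Insert 1 (step 9): P = [1, 3, 4, 6] / [2, 7] / [5, 9] / [8];  Q = [1, 2, 3, 6] / [4, 5] / [7, 8] / [9]
Final shape: (4, 2, 2, 1).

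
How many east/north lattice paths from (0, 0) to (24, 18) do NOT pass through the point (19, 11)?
Number of paths = 310432299450

Total paths from (0, 0) to (24, 18): C(42, 24) = 353697121050. Paths through (19, 11): (paths (0, 0) → (19, 11)) × (paths (19, 11) → (24, 18)) = C(30, 19) · C(12, 5) = 54627300 · 792 = 43264821600. Avoidance count = 353697121050 − 43264821600 = 310432299450.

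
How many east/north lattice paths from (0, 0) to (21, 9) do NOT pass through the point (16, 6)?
Number of paths = 10128822

Total paths from (0, 0) to (21, 9): C(30, 21) = 14307150. Paths through (16, 6): (paths (0, 0) → (16, 6)) × (paths (16, 6) → (21, 9)) = C(22, 16) · C(8, 5) = 74613 · 56 = 4178328. Avoidance count = 14307150 − 4178328 = 10128822.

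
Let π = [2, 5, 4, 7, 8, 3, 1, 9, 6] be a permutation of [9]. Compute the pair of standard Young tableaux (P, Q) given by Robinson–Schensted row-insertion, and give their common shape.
P = [1, 3, 6, 8, 9] / [2, 7] / [4] / [5];  Q = [1, 2, 4, 5, 8] / [3, 9] / [6] / [7];  common shape = (5, 2, 1, 1)

Row-insert the values π_1, π_2, … into P one at a time, bumping the leftmost entry strictly greater than the inserted value down to the next row. The recording tableau Q records, in position (i, j), the step at which that cell was added to P.
  Insert 2 (step 1): P = [2];  Q = [1]
  Insert 5 (step 2): P = [2, 5];  Q = [1, 2]
  Insert 4 (step 3): P = [2, 4] / [5];  Q = [1, 2] / [3]
  Insert 7 (step 4): P = [2, 4, 7] / [5];  Q = [1, 2, 4] / [3]
  Insert 8 (step 5): P = [2, 4, 7, 8] / [5];  Q = [1, 2, 4, 5] / [3]
  Insert 3 (step 6): P = [2, 3, 7, 8] / [4] / [5];  Q = [1, 2, 4, 5] / [3] / [6]
  Insert 1 (step 7): P = [1, 3, 7, 8] / [2] / [4] / [5];  Q = [1, 2, 4, 5] / [3] / [6] / [7]
  Insert 9 (step 8): P = [1, 3, 7, 8, 9] / [2] / [4] / [5];  Q = [1, 2, 4, 5, 8] / [3] / [6] / [7]
  Insert 6 (step 9): P = [1, 3, 6, 8, 9] / [2, 7] / [4] / [5];  Q = [1, 2, 4, 5, 8] / [3, 9] / [6] / [7]
Final shape: (5, 2, 1, 1).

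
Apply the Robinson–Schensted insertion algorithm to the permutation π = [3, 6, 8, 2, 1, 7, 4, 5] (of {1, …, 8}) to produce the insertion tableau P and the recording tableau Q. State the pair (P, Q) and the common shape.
P = [1, 4, 5] / [2, 6, 7] / [3, 8];  Q = [1, 2, 3] / [4, 6, 8] / [5, 7];  common shape = (3, 3, 2)

Row-insert the values π_1, π_2, … into P one at a time, bumping the leftmost entry strictly greater than the inserted value down to the next row. The recording tableau Q records, in position (i, j), the step at which that cell was added to P.
  Insert 3 (step 1): P = [3];  Q = [1]
  Insert 6 (step 2): P = [3, 6];  Q = [1, 2]
  Insert 8 (step 3): P = [3, 6, 8];  Q = [1, 2, 3]
  Insert 2 (step 4): P = [2, 6, 8] / [3];  Q = [1, 2, 3] / [4]
  Insert 1 (step 5): P = [1, 6, 8] / [2] / [3];  Q = [1, 2, 3] / [4] / [5]
  Insert 7 (step 6): P = [1, 6, 7] / [2, 8] / [3];  Q = [1, 2, 3] / [4, 6] / [5]
  Insert 4 (step 7): P = [1, 4, 7] / [2, 6] / [3, 8];  Q = [1, 2, 3] / [4, 6] / [5, 7]
  Insert 5 (step 8): P = [1, 4, 5] / [2, 6, 7] / [3, 8];  Q = [1, 2, 3] / [4, 6, 8] / [5, 7]
Final shape: (3, 3, 2).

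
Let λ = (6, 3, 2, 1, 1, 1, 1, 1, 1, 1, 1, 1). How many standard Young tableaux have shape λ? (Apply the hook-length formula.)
# SYT of shape (6, 3, 2, 1, 1, 1, 1, 1, 1, 1, 1, 1) = 4377600

Hook-length formula: f^λ = n! / Π hook(c), product over all cells c of the Young diagram. For λ = (6, 3, 2, 1, 1, 1, 1, 1, 1, 1, 1, 1), n = 20 boxes. Hook lengths by row (left-to-right, top-to-bottom): [17, 7, 5, 3, 2, 1]; [13, 3, 1]; [11, 1]; [9]; [8]; [7]; [6]; [5]; [4]; [3]; [2]; [1]. Product of hooks = 555761606400. So f^λ = 20! / 555761606400 = 2432902008176640000 / 555761606400 = 4377600.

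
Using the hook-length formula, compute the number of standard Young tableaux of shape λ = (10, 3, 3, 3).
# SYT of shape (10, 3, 3, 3) = 1627920

Hook-length formula: f^λ = n! / Π hook(c), product over all cells c of the Young diagram. For λ = (10, 3, 3, 3), n = 19 boxes. Hook lengths by row (left-to-right, top-to-bottom): [13, 12, 11, 7, 6, 5, 4, 3, 2, 1]; [5, 4, 3]; [4, 3, 2]; [3, 2, 1]. Product of hooks = 74724249600. So f^λ = 19! / 74724249600 = 121645100408832000 / 74724249600 = 1627920.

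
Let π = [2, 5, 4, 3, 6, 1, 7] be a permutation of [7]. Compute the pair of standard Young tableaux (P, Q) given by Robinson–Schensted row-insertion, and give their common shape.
P = [1, 3, 6, 7] / [2] / [4] / [5];  Q = [1, 2, 5, 7] / [3] / [4] / [6];  common shape = (4, 1, 1, 1)

Row-insert the values π_1, π_2, … into P one at a time, bumping the leftmost entry strictly greater than the inserted value down to the next row. The recording tableau Q records, in position (i, j), the step at which that cell was added to P.
  Insert 2 (step 1): P = [2];  Q = [1]
  Insert 5 (step 2): P = [2, 5];  Q = [1, 2]
  Insert 4 (step 3): P = [2, 4] / [5];  Q = [1, 2] / [3]
  Insert 3 (step 4): P = [2, 3] / [4] / [5];  Q = [1, 2] / [3] / [4]
  Insert 6 (step 5): P = [2, 3, 6] / [4] / [5];  Q = [1, 2, 5] / [3] / [4]
  Insert 1 (step 6): P = [1, 3, 6] / [2] / [4] / [5];  Q = [1, 2, 5] / [3] / [4] / [6]
  Insert 7 (step 7): P = [1, 3, 6, 7] / [2] / [4] / [5];  Q = [1, 2, 5, 7] / [3] / [4] / [6]
Final shape: (4, 1, 1, 1).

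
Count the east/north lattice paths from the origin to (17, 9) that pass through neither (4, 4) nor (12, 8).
Number of paths = 1976870

Inclusion–exclusion. Total paths: C(26, 17) = 3124550. Through P₁: C(8, 4)·C(18, 13) = 599760. Through P₂: C(20, 12)·C(6, 5) = 755820. Since P₁ is strictly southwest of P₂, a monotone path through both must visit P₁ then P₂; paths through both = C(8, 4)·C(12, 8)·C(6, 5) = 207900. Avoid both = 3124550 − 599760 − 755820 + 207900 = 1976870.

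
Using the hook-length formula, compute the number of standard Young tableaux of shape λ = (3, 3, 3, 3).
# SYT of shape (3, 3, 3, 3) = 462

Hook-length formula: f^λ = n! / Π hook(c), product over all cells c of the Young diagram. For λ = (3, 3, 3, 3), n = 12 boxes. Hook lengths by row (left-to-right, top-to-bottom): [6, 5, 4]; [5, 4, 3]; [4, 3, 2]; [3, 2, 1]. Product of hooks = 1036800. So f^λ = 12! / 1036800 = 479001600 / 1036800 = 462.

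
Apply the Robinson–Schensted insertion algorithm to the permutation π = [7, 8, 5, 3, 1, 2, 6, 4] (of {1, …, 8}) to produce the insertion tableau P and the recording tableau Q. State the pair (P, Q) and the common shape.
P = [1, 2, 4] / [3, 6] / [5, 8] / [7];  Q = [1, 2, 7] / [3, 6] / [4, 8] / [5];  common shape = (3, 2, 2, 1)

Row-insert the values π_1, π_2, … into P one at a time, bumping the leftmost entry strictly greater than the inserted value down to the next row. The recording tableau Q records, in position (i, j), the step at which that cell was added to P.
  Insert 7 (step 1): P = [7];  Q = [1]
  Insert 8 (step 2): P = [7, 8];  Q = [1, 2]
  Insert 5 (step 3): P = [5, 8] / [7];  Q = [1, 2] / [3]
  Insert 3 (step 4): P = [3, 8] / [5] / [7];  Q = [1, 2] / [3] / [4]
  Insert 1 (step 5): P = [1, 8] / [3] / [5] / [7];  Q = [1, 2] / [3] / [4] / [5]
  Insert 2 (step 6): P = [1, 2] / [3, 8] / [5] / [7];  Q = [1, 2] / [3, 6] / [4] / [5]
  Insert 6 (step 7): P = [1, 2, 6] / [3, 8] / [5] / [7];  Q = [1, 2, 7] / [3, 6] / [4] / [5]
  Insert 4 (step 8): P = [1, 2, 4] / [3, 6] / [5, 8] / [7];  Q = [1, 2, 7] / [3, 6] / [4, 8] / [5]
Final shape: (3, 2, 2, 1).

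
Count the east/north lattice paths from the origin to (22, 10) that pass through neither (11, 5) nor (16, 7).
Number of paths = 32544780

Inclusion–exclusion. Total paths: C(32, 22) = 64512240. Through P₁: C(16, 11)·C(16, 11) = 19079424. Through P₂: C(23, 16)·C(9, 6) = 20593188. Since P₁ is strictly southwest of P₂, a monotone path through both must visit P₁ then P₂; paths through both = C(16, 11)·C(7, 5)·C(9, 6) = 7705152. Avoid both = 64512240 − 19079424 − 20593188 + 7705152 = 32544780.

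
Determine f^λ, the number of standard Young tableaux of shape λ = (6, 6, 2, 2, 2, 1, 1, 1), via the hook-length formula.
# SYT of shape (6, 6, 2, 2, 2, 1, 1, 1) = 208916400

Hook-length formula: f^λ = n! / Π hook(c), product over all cells c of the Young diagram. For λ = (6, 6, 2, 2, 2, 1, 1, 1), n = 21 boxes. Hook lengths by row (left-to-right, top-to-bottom): [13, 9, 5, 4, 3, 2]; [12, 8, 4, 3, 2, 1]; [7, 3]; [6, 2]; [5, 1]; [3]; [2]; [1]. Product of hooks = 244552089600. So f^λ = 21! / 244552089600 = 51090942171709440000 / 244552089600 = 208916400.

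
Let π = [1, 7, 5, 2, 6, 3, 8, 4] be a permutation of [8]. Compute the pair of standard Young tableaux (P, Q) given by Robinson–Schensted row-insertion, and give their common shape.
P = [1, 2, 3, 4] / [5, 6, 8] / [7];  Q = [1, 2, 5, 7] / [3, 6, 8] / [4];  common shape = (4, 3, 1)

Row-insert the values π_1, π_2, … into P one at a time, bumping the leftmost entry strictly greater than the inserted value down to the next row. The recording tableau Q records, in position (i, j), the step at which that cell was added to P.
  Insert 1 (step 1): P = [1];  Q = [1]
  Insert 7 (step 2): P = [1, 7];  Q = [1, 2]
  Insert 5 (step 3): P = [1, 5] / [7];  Q = [1, 2] / [3]
  Insert 2 (step 4): P = [1, 2] / [5] / [7];  Q = [1, 2] / [3] / [4]
  Insert 6 (step 5): P = [1, 2, 6] / [5] / [7];  Q = [1, 2, 5] / [3] / [4]
  Insert 3 (step 6): P = [1, 2, 3] / [5, 6] / [7];  Q = [1, 2, 5] / [3, 6] / [4]
  Insert 8 (step 7): P = [1, 2, 3, 8] / [5, 6] / [7];  Q = [1, 2, 5, 7] / [3, 6] / [4]
  Insert 4 (step 8): P = [1, 2, 3, 4] / [5, 6, 8] / [7];  Q = [1, 2, 5, 7] / [3, 6, 8] / [4]
Final shape: (4, 3, 1).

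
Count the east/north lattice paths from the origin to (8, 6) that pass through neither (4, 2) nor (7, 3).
Number of paths = 1713

Inclusion–exclusion. Total paths: C(14, 8) = 3003. Through P₁: C(6, 4)·C(8, 4) = 1050. Through P₂: C(10, 7)·C(4, 1) = 480. Since P₁ is strictly southwest of P₂, a monotone path through both must visit P₁ then P₂; paths through both = C(6, 4)·C(4, 3)·C(4, 1) = 240. Avoid both = 3003 − 1050 − 480 + 240 = 1713.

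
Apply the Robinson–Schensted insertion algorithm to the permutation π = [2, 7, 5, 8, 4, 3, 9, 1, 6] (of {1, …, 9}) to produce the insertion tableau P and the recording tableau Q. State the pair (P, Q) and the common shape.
P = [1, 3, 6, 9] / [2, 8] / [4] / [5] / [7];  Q = [1, 2, 4, 7] / [3, 9] / [5] / [6] / [8];  common shape = (4, 2, 1, 1, 1)

Row-insert the values π_1, π_2, … into P one at a time, bumping the leftmost entry strictly greater than the inserted value down to the next row. The recording tableau Q records, in position (i, j), the step at which that cell was added to P.
  Insert 2 (step 1): P = [2];  Q = [1]
  Insert 7 (step 2): P = [2, 7];  Q = [1, 2]
  Insert 5 (step 3): P = [2, 5] / [7];  Q = [1, 2] / [3]
  Insert 8 (step 4): P = [2, 5, 8] / [7];  Q = [1, 2, 4] / [3]
  Insert 4 (step 5): P = [2, 4, 8] / [5] / [7];  Q = [1, 2, 4] / [3] / [5]
  Insert 3 (step 6): P = [2, 3, 8] / [4] / [5] / [7];  Q = [1, 2, 4] / [3] / [5] / [6]
  Insert 9 (step 7): P = [2, 3, 8, 9] / [4] / [5] / [7];  Q = [1, 2, 4, 7] / [3] / [5] / [6]
  Insert 1 (step 8): P = [1, 3, 8, 9] / [2] / [4] / [5] / [7];  Q = [1, 2, 4, 7] / [3] / [5] / [6] / [8]
  Insert 6 (step 9): P = [1, 3, 6, 9] / [2, 8] / [4] / [5] / [7];  Q = [1, 2, 4, 7] / [3, 9] / [5] / [6] / [8]
Final shape: (4, 2, 1, 1, 1).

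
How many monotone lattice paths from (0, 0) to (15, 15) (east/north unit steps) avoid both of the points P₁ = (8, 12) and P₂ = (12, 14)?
Number of paths = 108928520

Inclusion–exclusion. Total paths: C(30, 15) = 155117520. Through P₁: C(20, 8)·C(10, 7) = 15116400. Through P₂: C(26, 12)·C(4, 3) = 38630800. Since P₁ is strictly southwest of P₂, a monotone path through both must visit P₁ then P₂; paths through both = C(20, 8)·C(6, 4)·C(4, 3) = 7558200. Avoid both = 155117520 − 15116400 − 38630800 + 7558200 = 108928520.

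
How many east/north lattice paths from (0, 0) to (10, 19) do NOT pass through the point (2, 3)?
Number of paths = 12675300

Total paths from (0, 0) to (10, 19): C(29, 10) = 20030010. Paths through (2, 3): (paths (0, 0) → (2, 3)) × (paths (2, 3) → (10, 19)) = C(5, 2) · C(24, 8) = 10 · 735471 = 7354710. Avoidance count = 20030010 − 7354710 = 12675300.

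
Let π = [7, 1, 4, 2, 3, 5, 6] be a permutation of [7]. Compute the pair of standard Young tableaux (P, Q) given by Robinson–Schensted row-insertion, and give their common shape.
P = [1, 2, 3, 5, 6] / [4] / [7];  Q = [1, 3, 5, 6, 7] / [2] / [4];  common shape = (5, 1, 1)

Row-insert the values π_1, π_2, … into P one at a time, bumping the leftmost entry strictly greater than the inserted value down to the next row. The recording tableau Q records, in position (i, j), the step at which that cell was added to P.
  Insert 7 (step 1): P = [7];  Q = [1]
  Insert 1 (step 2): P = [1] / [7];  Q = [1] / [2]
  Insert 4 (step 3): P = [1, 4] / [7];  Q = [1, 3] / [2]
  Insert 2 (step 4): P = [1, 2] / [4] / [7];  Q = [1, 3] / [2] / [4]
  Insert 3 (step 5): P = [1, 2, 3] / [4] / [7];  Q = [1, 3, 5] / [2] / [4]
  Insert 5 (step 6): P = [1, 2, 3, 5] / [4] / [7];  Q = [1, 3, 5, 6] / [2] / [4]
  Insert 6 (step 7): P = [1, 2, 3, 5, 6] / [4] / [7];  Q = [1, 3, 5, 6, 7] / [2] / [4]
Final shape: (5, 1, 1).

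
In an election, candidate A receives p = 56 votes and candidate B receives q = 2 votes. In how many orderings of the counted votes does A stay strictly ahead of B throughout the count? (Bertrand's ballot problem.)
Strict-lead orderings = 1539

Total orderings of the 58 votes with 56 for A: C(58, 56) = 1653. By the Bertrand ballot formula (Cycle Lemma / reflection principle), the number of orderings in which A is strictly ahead of B throughout is (p − q)/(p + q) · C(p + q, p) = (56 − 2)/(56 + 2) · 1653 = 1539.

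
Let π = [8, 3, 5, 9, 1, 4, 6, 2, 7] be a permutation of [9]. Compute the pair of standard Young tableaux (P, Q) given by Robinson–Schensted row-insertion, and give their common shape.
P = [1, 2, 6, 7] / [3, 4, 9] / [5] / [8];  Q = [1, 3, 4, 9] / [2, 6, 7] / [5] / [8];  common shape = (4, 3, 1, 1)

Row-insert the values π_1, π_2, … into P one at a time, bumping the leftmost entry strictly greater than the inserted value down to the next row. The recording tableau Q records, in position (i, j), the step at which that cell was added to P.
  Insert 8 (step 1): P = [8];  Q = [1]
  Insert 3 (step 2): P = [3] / [8];  Q = [1] / [2]
  Insert 5 (step 3): P = [3, 5] / [8];  Q = [1, 3] / [2]
  Insert 9 (step 4): P = [3, 5, 9] / [8];  Q = [1, 3, 4] / [2]
  Insert 1 (step 5): P = [1, 5, 9] / [3] / [8];  Q = [1, 3, 4] / [2] / [5]
  Insert 4 (step 6): P = [1, 4, 9] / [3, 5] / [8];  Q = [1, 3, 4] / [2, 6] / [5]
  Insert 6 (step 7): P = [1, 4, 6] / [3, 5, 9] / [8];  Q = [1, 3, 4] / [2, 6, 7] / [5]
  Insert 2 (step 8): P = [1, 2, 6] / [3, 4, 9] / [5] / [8];  Q = [1, 3, 4] / [2, 6, 7] / [5] / [8]
  Insert 7 (step 9): P = [1, 2, 6, 7] / [3, 4, 9] / [5] / [8];  Q = [1, 3, 4, 9] / [2, 6, 7] / [5] / [8]
Final shape: (4, 3, 1, 1).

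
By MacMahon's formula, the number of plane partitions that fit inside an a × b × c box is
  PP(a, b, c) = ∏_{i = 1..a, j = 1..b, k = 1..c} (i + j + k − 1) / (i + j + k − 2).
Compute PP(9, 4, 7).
PP(9, 4, 7) = 10323075958624

Evaluate the triple product over i = 1..9, j = 1..4, k = 1..7. The factors are (2/1) · (3/2) · (4/3) · (5/4) · (6/5) · (7/6) · (8/7) · (3/2) · … (252 factors total). The numerators and denominators telescope so the product is an integer; carrying out the multiplication exactly gives PP(9, 4, 7) = 10323075958624.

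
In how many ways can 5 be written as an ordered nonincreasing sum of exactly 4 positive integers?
p(5, 4 parts) = 1

Partitions of n into exactly k parts ↔ partitions of n − k into at most k parts (subtract 1 from each part). For n = 5, k = 4, the partitions are: 2+1+1+1. Count = 1.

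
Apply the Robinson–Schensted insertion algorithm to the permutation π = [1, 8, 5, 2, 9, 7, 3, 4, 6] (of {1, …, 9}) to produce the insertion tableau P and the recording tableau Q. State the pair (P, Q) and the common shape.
P = [1, 2, 3, 4, 6] / [5, 7] / [8, 9];  Q = [1, 2, 5, 8, 9] / [3, 6] / [4, 7];  common shape = (5, 2, 2)

Row-insert the values π_1, π_2, … into P one at a time, bumping the leftmost entry strictly greater than the inserted value down to the next row. The recording tableau Q records, in position (i, j), the step at which that cell was added to P.
  Insert 1 (step 1): P = [1];  Q = [1]
  Insert 8 (step 2): P = [1, 8];  Q = [1, 2]
  Insert 5 (step 3): P = [1, 5] / [8];  Q = [1, 2] / [3]
  Insert 2 (step 4): P = [1, 2] / [5] / [8];  Q = [1, 2] / [3] / [4]
  Insert 9 (step 5): P = [1, 2, 9] / [5] / [8];  Q = [1, 2, 5] / [3] / [4]
  Insert 7 (step 6): P = [1, 2, 7] / [5, 9] / [8];  Q = [1, 2, 5] / [3, 6] / [4]
  Insert 3 (step 7): P = [1, 2, 3] / [5, 7] / [8, 9];  Q = [1, 2, 5] / [3, 6] / [4, 7]
  Insert 4 (step 8): P = [1, 2, 3, 4] / [5, 7] / [8, 9];  Q = [1, 2, 5, 8] / [3, 6] / [4, 7]
  Insert 6 (step 9): P = [1, 2, 3, 4, 6] / [5, 7] / [8, 9];  Q = [1, 2, 5, 8, 9] / [3, 6] / [4, 7]
Final shape: (5, 2, 2).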